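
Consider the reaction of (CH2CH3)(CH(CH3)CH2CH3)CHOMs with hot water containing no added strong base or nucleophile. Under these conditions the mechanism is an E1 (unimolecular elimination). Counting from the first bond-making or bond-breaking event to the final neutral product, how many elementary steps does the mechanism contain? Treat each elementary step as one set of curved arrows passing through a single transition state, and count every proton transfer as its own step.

Step 1: Ionisation: the C–O σ-bond cleaves heterolytically; both bonding electrons depart with MsO⁻, leaving a secondary carbocation at the α-carbon.
Step 2: A 1,2-hydride shift from the adjacent sec-butyl carbon moves the positive charge from the secondary centre to an adjacent carbon, generating a more stable tertiary carbocation.
Step 3: A water molecule (solvent) deprotonates a β-carbon; as the C–H bond breaks, those electrons form the new alkene π bond.
Total: 3 elementary steps.

3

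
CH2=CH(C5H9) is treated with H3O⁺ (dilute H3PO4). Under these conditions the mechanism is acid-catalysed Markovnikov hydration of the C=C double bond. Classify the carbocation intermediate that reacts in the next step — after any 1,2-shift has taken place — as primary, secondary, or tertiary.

tertiary

Step 1: The π electrons of the C=C bond attack a proton of H3O⁺; Markovnikov addition places the new C–H on the less-substituted alkene carbon, so the positive charge ends up on the more-substituted carbon — a secondary carbocation. H2O is released.
Step 2: Carbocation rearrangement: a 1,2-hydride shift from the adjacent cyclopentyl carbon converts the initially-formed secondary cation into the more stable tertiary cation.
The cation rearranges from secondary to tertiary via a 1,2-hydride shift from the adjacent cyclopentyl carbon; the tertiary cation is what reacts next.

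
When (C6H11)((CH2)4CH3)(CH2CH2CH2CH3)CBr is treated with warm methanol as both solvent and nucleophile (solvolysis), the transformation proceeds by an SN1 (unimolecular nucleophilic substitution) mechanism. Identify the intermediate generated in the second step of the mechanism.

Step 1: Unassisted departure of Br⁻ (taking the C–Br bonding pair) generates a tertiary carbocation.
Step 2: Nucleophilic capture: the oxygen of CH3OH bonds to the cationic carbon, producing an oxonium-ion intermediate.
After step 2 the species present is an oxonium ion.

oxonium ion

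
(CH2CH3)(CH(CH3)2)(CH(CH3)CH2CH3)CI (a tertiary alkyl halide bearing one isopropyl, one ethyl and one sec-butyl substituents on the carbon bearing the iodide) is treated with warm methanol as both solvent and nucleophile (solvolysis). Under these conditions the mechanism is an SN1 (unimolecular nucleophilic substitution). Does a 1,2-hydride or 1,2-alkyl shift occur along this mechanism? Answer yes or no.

no

The first-formed carbocation is tertiary.
No single 1,2-shift to an adjacent carbon would produce a more-substituted cation than the one already present, so no rearrangement occurs.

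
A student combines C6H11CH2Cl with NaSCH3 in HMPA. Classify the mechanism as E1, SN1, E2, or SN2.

SN2

Conditions: a primary substrate with a strong nucleophile in the polar aprotic solvent HMPA.
These conditions are the textbook signature of the SN2 pathway.
An unhindered substrate with a strong nucleophile in a polar aprotic solvent favours one-step backside displacement.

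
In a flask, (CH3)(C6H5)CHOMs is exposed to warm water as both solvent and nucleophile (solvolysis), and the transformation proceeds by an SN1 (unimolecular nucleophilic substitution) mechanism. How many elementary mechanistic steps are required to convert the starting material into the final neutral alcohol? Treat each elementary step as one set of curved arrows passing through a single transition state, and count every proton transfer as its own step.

3

Step 1: The C–O bond breaks with both electrons going to the mesylate; MsO⁻ leaves and a secondary carbocation remains.
(No 1,2-shift: no single shift to an adjacent carbon would give a more stable cation.)
Step 2: Nucleophilic capture: the oxygen of H2O bonds to the cationic carbon, producing an oxonium-ion intermediate.
Step 3: Deprotonation of the oxonium oxygen by solvent water yields the neutral alcohol.
Total: 3 elementary steps.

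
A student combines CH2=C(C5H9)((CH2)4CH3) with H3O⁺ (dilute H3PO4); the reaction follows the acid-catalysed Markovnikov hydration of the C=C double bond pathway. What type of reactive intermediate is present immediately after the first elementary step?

tertiary carbocation

Step 1: The π electrons of the C=C bond attack a proton of H3O⁺; Markovnikov addition places the new C–H on the less-substituted alkene carbon, so the positive charge ends up on the more-substituted carbon — a tertiary carbocation. H2O is released.
After step 1 the species present is a tertiary carbocation.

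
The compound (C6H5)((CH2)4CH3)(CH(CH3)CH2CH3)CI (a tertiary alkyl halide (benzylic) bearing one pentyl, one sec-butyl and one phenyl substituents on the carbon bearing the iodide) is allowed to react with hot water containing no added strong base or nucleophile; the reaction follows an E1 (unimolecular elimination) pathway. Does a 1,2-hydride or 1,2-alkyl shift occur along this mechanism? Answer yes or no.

The first-formed carbocation is tertiary.
No single 1,2-shift to an adjacent carbon would produce a more-substituted cation than the one already present, so no rearrangement occurs.

no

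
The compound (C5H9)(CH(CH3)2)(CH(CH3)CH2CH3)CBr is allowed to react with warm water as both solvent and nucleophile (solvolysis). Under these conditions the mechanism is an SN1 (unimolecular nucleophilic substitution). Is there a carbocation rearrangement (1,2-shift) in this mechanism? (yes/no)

The first-formed carbocation is tertiary.
No single 1,2-shift to an adjacent carbon would produce a more-substituted cation than the one already present, so no rearrangement occurs.

no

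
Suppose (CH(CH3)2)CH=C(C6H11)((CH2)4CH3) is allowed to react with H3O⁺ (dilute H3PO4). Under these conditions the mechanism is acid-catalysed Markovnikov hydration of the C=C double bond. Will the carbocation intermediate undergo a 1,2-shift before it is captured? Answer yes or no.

The first-formed carbocation is tertiary.
No single 1,2-shift to an adjacent carbon would produce a more-substituted cation than the one already present, so no rearrangement occurs.

no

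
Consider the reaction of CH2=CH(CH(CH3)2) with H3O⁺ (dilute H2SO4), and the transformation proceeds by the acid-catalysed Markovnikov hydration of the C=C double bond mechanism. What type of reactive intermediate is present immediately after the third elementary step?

Step 1: The π electrons of the C=C bond attack a proton of H3O⁺; Markovnikov addition places the new C–H on the less-substituted alkene carbon, so the positive charge ends up on the more-substituted carbon — a secondary carbocation. H2O is released.
Step 2: A 1,2-hydride shift from the adjacent isopropyl carbon moves the positive charge from the secondary centre to an adjacent carbon, generating a more stable tertiary carbocation.
Step 3: A lone pair on the oxygen of H2O attacks the carbocation, forming a C–O bond and an oxonium ion (a protonated alcohol).
After step 3 the species present is an oxonium ion.

oxonium ion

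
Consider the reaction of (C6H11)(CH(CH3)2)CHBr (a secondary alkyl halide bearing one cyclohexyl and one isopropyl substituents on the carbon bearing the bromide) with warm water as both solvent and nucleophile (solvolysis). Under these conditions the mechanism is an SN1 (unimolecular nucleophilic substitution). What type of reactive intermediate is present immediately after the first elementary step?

secondary carbocation

Step 1: Unassisted departure of Br⁻ (taking the C–Br bonding pair) generates a secondary carbocation.
After step 1 the species present is a secondary carbocation.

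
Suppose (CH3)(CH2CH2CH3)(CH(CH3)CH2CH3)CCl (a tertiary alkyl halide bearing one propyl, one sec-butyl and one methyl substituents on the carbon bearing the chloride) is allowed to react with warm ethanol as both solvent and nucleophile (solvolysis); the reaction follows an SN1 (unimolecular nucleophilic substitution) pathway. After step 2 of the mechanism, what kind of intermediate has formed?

Step 1: Ionisation: the C–Cl σ-bond cleaves heterolytically; both bonding electrons depart with Cl⁻, leaving a tertiary carbocation at the α-carbon.
Step 2: A lone pair on the oxygen of CH3CH2OH attacks the carbocation, forming a new C–O σ-bond and an oxonium ion.
After step 2 the species present is an oxonium ion.

oxonium ion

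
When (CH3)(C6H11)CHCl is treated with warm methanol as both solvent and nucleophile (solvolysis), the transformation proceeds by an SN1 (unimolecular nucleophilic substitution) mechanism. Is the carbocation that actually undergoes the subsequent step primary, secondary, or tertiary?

tertiary

Step 1: Unassisted departure of Cl⁻ (taking the C–Cl bonding pair) generates a secondary carbocation.
Step 2: A 1,2-hydride shift from the adjacent cyclohexyl carbon moves the positive charge from the secondary centre to an adjacent carbon, generating a more stable tertiary carbocation.
The cation rearranges from secondary to tertiary via a 1,2-hydride shift from the adjacent cyclohexyl carbon; the tertiary cation is what reacts next.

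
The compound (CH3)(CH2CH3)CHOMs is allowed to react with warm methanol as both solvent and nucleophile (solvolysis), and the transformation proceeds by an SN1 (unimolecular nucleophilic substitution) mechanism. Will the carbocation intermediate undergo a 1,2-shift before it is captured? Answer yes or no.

no

The first-formed carbocation is secondary.
No single 1,2-shift to an adjacent carbon would produce a more-substituted cation than the one already present, so no rearrangement occurs.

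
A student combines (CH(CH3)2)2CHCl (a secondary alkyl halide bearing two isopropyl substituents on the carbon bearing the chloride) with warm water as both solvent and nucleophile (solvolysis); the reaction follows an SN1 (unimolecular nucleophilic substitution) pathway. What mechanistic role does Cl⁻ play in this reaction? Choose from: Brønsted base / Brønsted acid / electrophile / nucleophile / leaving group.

leaving group

Step 1: The C–Cl bond breaks with both electrons going to the chloride; Cl⁻ leaves and a secondary carbocation remains.
Cl⁻ departs with both electrons of the breaking σ-bond — that is the definition of a leaving group.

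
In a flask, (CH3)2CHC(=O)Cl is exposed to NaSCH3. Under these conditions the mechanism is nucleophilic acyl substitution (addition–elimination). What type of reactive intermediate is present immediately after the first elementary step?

Step 1: A lone pair on the S of CH3S⁻ attacks the electrophilic acyl carbon; the π(C=O) electrons move onto oxygen, giving a tetrahedral intermediate.
After step 1 the species present is a tetrahedral intermediate.

tetrahedral intermediate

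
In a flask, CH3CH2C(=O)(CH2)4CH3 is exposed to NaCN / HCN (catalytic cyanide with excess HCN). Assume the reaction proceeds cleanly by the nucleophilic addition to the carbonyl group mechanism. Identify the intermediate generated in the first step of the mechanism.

tetrahedral alkoxide intermediate

Step 1: Nucleophilic addition: CN⁻ adds to the carbonyl carbon, pushing the π(C=O) electron pair onto oxygen and giving a tetrahedral alkoxide.
After step 1 the species present is a tetrahedral alkoxide intermediate.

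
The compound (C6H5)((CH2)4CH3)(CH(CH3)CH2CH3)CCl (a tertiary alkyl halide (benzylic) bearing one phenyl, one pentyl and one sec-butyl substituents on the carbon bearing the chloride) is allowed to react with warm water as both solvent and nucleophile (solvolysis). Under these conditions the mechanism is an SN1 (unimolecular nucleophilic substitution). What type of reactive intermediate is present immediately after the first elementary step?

Step 1: Unassisted departure of Cl⁻ (taking the C–Cl bonding pair) generates a tertiary carbocation.
After step 1 the species present is a tertiary carbocation.

tertiary carbocation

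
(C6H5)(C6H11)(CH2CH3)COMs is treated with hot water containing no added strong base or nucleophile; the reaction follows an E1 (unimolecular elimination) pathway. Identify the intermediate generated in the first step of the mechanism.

Step 1: The C–O bond breaks with both electrons going to the mesylate; MsO⁻ leaves and a tertiary carbocation remains.
After step 1 the species present is a tertiary carbocation.

tertiary carbocation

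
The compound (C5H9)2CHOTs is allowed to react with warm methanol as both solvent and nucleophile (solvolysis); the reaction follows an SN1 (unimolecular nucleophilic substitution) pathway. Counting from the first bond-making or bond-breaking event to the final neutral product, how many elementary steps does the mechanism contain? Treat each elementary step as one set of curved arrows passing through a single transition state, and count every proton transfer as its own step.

4

Step 1: Unassisted departure of TsO⁻ (taking the C–O bonding pair) generates a secondary carbocation.
Step 2: A hydride (H with its bonding pair) migrates from the adjacent cyclopentyl carbon to the cationic centre — a 1,2-hydride shift — upgrading the secondary cation to a tertiary one.
Step 3: Nucleophilic capture: the oxygen of CH3OH bonds to the cationic carbon, producing an oxonium-ion intermediate.
Step 4: A second solvent molecule removes the proton on oxygen, giving the neutral ether product.
Total: 4 elementary steps.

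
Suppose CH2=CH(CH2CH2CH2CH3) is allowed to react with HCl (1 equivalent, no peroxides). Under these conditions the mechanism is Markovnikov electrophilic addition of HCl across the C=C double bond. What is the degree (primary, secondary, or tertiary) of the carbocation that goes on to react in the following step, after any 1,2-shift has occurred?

Step 1: The π electrons of the C=C bond attack a proton of HCl; Markovnikov addition places the new C–H on the less-substituted alkene carbon, so the positive charge ends up on the more-substituted carbon — a secondary carbocation. The H–Cl bond breaks heterolytically, releasing Cl⁻.
No single 1,2-shift to an adjacent carbon would give a more-substituted cation, so no rearrangement occurs.

secondary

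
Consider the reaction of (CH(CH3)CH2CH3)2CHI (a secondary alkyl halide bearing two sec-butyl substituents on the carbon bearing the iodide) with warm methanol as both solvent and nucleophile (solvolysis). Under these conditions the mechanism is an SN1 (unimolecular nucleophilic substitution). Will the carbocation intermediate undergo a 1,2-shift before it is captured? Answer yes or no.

yes

The first-formed carbocation is secondary.
The adjacent sec-butyl carbon already bears 2 other carbon substituents and has a hydrogen to migrate; after a 1,2-hydride shift from that carbon the positive charge sits on a tertiary centre.
Tertiary is more stable than secondary, so the shift occurs.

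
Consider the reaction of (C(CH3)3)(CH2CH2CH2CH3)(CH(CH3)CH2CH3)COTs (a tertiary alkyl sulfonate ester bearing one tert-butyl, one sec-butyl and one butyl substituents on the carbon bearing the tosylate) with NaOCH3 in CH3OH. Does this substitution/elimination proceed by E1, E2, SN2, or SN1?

Conditions: a strong base with a tertiary substrate bearing a β-hydrogen.
These conditions are the textbook signature of the E2 pathway.
A strong (often hindered) base removes a β-H in concert with loss of the leaving group — bimolecular elimination.

E2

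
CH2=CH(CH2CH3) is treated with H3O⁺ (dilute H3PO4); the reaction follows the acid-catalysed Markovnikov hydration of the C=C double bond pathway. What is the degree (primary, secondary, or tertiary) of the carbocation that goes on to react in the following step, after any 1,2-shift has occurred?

Step 1: Electrophilic addition begins with the π(C=C) electrons forming a bond to the proton of H3O⁺. Following Markovnikov's rule, the resulting cation is secondary. H2O is released.
No single 1,2-shift to an adjacent carbon would give a more-substituted cation, so no rearrangement occurs.

secondary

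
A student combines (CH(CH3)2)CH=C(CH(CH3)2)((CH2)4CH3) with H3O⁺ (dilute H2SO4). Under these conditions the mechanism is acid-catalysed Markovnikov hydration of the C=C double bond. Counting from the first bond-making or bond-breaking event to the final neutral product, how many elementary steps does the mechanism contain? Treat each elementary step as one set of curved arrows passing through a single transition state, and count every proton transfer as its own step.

3

Step 1: Protonation of the alkene by H3O⁺: the π bond acts as the nucleophile and picks up H⁺, giving the more stable (Markovnikov) tertiary carbocation. H2O is released.
(No 1,2-shift: no single shift to an adjacent carbon would give a more stable cation.)
Step 2: Nucleophilic capture of the cation by H2O produces the protonated alcohol (an oxonium ion).
Step 3: Proton transfer from the O–H of the oxonium ion to H2O completes the catalytic cycle and yields the alcohol.
Total: 3 elementary steps.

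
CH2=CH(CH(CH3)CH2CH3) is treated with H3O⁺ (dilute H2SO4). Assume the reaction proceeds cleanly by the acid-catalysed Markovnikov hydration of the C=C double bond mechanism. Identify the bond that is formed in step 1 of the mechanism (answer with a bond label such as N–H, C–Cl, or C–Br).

C–H

Step 1: Electrophilic addition begins with the π(C=C) electrons forming a bond to the proton of H3O⁺. Following Markovnikov's rule, the resulting cation is secondary. H2O is released.
The bond formed in this step is the C–H bond.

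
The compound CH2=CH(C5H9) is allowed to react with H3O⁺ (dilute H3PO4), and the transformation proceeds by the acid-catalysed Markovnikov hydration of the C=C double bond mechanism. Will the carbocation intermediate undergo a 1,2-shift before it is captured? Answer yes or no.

The first-formed carbocation is secondary.
The adjacent cyclopentyl carbon already bears 2 other carbon substituents and has a hydrogen to migrate; after a 1,2-hydride shift from that carbon the positive charge sits on a tertiary centre.
Tertiary is more stable than secondary, so the shift occurs.

yes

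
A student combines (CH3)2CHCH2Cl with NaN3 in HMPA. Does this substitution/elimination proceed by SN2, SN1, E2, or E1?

Conditions: a primary substrate with a strong nucleophile in the polar aprotic solvent HMPA.
These conditions are the textbook signature of the SN2 pathway.
An unhindered substrate with a strong nucleophile in a polar aprotic solvent favours one-step backside displacement.

SN2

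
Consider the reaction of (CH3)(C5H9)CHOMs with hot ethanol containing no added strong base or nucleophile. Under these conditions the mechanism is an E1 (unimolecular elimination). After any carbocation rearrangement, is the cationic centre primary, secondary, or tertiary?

tertiary

Step 1: Ionisation: the C–O σ-bond cleaves heterolytically; both bonding electrons depart with MsO⁻, leaving a secondary carbocation at the α-carbon.
Step 2: A hydride (H with its bonding pair) migrates from the adjacent cyclopentyl carbon to the cationic centre — a 1,2-hydride shift — upgrading the secondary cation to a tertiary one.
The cation rearranges from secondary to tertiary via a 1,2-hydride shift from the adjacent cyclopentyl carbon; the tertiary cation is what reacts next.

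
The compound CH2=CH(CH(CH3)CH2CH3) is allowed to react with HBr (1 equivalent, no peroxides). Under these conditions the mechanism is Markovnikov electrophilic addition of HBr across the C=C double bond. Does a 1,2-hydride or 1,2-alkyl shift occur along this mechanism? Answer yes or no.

yes

The first-formed carbocation is secondary.
The adjacent sec-butyl carbon already bears 2 other carbon substituents and has a hydrogen to migrate; after a 1,2-hydride shift from that carbon the positive charge sits on a tertiary centre.
Tertiary is more stable than secondary, so the shift occurs.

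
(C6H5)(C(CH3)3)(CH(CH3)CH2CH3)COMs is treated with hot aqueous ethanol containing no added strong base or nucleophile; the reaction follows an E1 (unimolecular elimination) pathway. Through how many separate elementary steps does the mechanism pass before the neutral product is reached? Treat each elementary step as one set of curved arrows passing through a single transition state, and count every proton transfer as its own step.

2

Step 1: Unassisted departure of MsO⁻ (taking the C–O bonding pair) generates a tertiary carbocation.
(No 1,2-shift: no single shift to an adjacent carbon would give a more stable cation.)
Step 2: A weak base (a water (or ethanol) molecule from the solvent) removes a proton from a carbon adjacent to the cationic centre; the electrons of that C–H bond become the new π(C=C) bond, giving the alkene.
Total: 2 elementary steps.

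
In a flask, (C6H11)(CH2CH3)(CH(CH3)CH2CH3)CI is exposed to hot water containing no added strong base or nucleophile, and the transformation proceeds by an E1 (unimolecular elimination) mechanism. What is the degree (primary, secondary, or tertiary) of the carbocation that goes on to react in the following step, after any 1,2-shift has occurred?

Step 1: Unassisted departure of I⁻ (taking the C–I bonding pair) generates a tertiary carbocation.
No single 1,2-shift to an adjacent carbon would give a more-substituted cation, so no rearrangement occurs.

tertiary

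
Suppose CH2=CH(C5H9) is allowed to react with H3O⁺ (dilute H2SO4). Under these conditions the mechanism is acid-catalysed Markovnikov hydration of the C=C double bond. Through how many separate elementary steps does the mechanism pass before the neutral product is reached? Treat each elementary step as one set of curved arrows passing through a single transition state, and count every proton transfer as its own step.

4

Step 1: Electrophilic addition begins with the π(C=C) electrons forming a bond to the proton of H3O⁺. Following Markovnikov's rule, the resulting cation is secondary. H2O is released.
Step 2: A 1,2-hydride shift from the adjacent cyclopentyl carbon moves the positive charge from the secondary centre to an adjacent carbon, generating a more stable tertiary carbocation.
Step 3: Nucleophilic capture of the cation by H2O produces the protonated alcohol (an oxonium ion).
Step 4: H2O removes a proton from the oxonium oxygen, regenerating H3O⁺ and giving the neutral alcohol.
Total: 4 elementary steps.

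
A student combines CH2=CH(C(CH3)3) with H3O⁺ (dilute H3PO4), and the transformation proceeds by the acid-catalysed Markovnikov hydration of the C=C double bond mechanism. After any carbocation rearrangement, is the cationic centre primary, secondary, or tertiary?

Step 1: Protonation of the alkene by H3O⁺: the π bond acts as the nucleophile and picks up H⁺, giving the more stable (Markovnikov) secondary carbocation. H2O is released.
Step 2: A methyl group with its bonding pair migrates from the adjacent tert-butyl carbon to the cationic centre — a 1,2-methyl shift — upgrading the secondary cation to a tertiary one.
The cation rearranges from secondary to tertiary via a 1,2-methyl shift from the adjacent tert-butyl carbon; the tertiary cation is what reacts next.

tertiary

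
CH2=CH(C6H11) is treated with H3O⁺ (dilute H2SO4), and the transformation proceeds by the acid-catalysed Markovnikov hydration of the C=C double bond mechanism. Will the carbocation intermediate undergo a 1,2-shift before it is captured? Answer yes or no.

yes

The first-formed carbocation is secondary.
The adjacent cyclohexyl carbon already bears 2 other carbon substituents and has a hydrogen to migrate; after a 1,2-hydride shift from that carbon the positive charge sits on a tertiary centre.
Tertiary is more stable than secondary, so the shift occurs.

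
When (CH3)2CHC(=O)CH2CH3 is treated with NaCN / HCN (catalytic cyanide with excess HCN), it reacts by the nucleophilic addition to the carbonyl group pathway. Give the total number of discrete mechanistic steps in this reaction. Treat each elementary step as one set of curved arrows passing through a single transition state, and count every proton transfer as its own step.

Step 1: A lone pair / filled orbital on CN⁻ attacks the electrophilic carbonyl carbon; the π(C=O) electrons shift onto oxygen, producing a tetrahedral alkoxide intermediate.
Step 2: The alkoxide oxygen removes a proton from HCN present in the mixture, giving a cyanohydrin and regenerating CN⁻.
Total: 2 elementary steps.

2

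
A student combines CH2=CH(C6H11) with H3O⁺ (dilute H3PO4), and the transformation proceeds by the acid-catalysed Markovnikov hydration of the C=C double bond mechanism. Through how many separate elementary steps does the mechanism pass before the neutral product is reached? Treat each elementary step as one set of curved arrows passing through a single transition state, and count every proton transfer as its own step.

4

Step 1: Protonation of the alkene by H3O⁺: the π bond acts as the nucleophile and picks up H⁺, giving the more stable (Markovnikov) secondary carbocation. H2O is released.
Step 2: A 1,2-hydride shift from the adjacent cyclohexyl carbon moves the positive charge from the secondary centre to an adjacent carbon, generating a more stable tertiary carbocation.
Step 3: A lone pair on the oxygen of H2O attacks the carbocation, forming a C–O bond and an oxonium ion (a protonated alcohol).
Step 4: Deprotonation of the oxonium ion by a water molecule delivers the neutral alcohol and regenerates the acid catalyst.
Total: 4 elementary steps.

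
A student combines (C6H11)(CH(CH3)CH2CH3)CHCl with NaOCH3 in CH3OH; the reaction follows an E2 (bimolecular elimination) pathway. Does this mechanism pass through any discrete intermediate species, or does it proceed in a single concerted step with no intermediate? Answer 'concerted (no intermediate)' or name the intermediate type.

concerted (no intermediate)

The strong base CH3O⁻ removes a β-hydrogen; in the same concerted event the electrons of the breaking C–H bond form the new π(C=C) bond and the C–Cl σ-bond breaks, expelling Cl⁻. Anti-periplanar geometry; one transition state.
All bond changes occur in one transition state; no discrete intermediate is formed.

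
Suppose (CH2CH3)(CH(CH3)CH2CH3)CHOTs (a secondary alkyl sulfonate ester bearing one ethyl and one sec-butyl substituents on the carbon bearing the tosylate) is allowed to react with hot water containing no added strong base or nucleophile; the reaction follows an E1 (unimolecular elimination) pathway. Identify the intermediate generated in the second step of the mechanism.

Step 1: Unassisted departure of TsO⁻ (taking the C–O bonding pair) generates a secondary carbocation.
Step 2: A 1,2-hydride shift from the adjacent sec-butyl carbon moves the positive charge from the secondary centre to an adjacent carbon, generating a more stable tertiary carbocation.
After step 2 the species present is a tertiary carbocation.

tertiary carbocation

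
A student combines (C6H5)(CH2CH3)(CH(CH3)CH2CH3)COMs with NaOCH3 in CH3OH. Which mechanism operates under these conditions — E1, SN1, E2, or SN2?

Conditions: a strong base with a tertiary substrate bearing a β-hydrogen.
These conditions are the textbook signature of the E2 pathway.
A strong (often hindered) base removes a β-H in concert with loss of the leaving group — bimolecular elimination.

E2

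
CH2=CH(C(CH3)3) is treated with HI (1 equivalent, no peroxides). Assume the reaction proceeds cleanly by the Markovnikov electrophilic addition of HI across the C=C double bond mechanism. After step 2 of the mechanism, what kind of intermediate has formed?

Step 1: The π electrons of the C=C bond attack a proton of HI; Markovnikov addition places the new C–H on the less-substituted alkene carbon, so the positive charge ends up on the more-substituted carbon — a secondary carbocation. The H–I bond breaks heterolytically, releasing I⁻.
Step 2: A 1,2-methyl shift from the adjacent tert-butyl carbon moves the positive charge from the secondary centre to an adjacent carbon, generating a more stable tertiary carbocation.
After step 2 the species present is a tertiary carbocation.

tertiary carbocation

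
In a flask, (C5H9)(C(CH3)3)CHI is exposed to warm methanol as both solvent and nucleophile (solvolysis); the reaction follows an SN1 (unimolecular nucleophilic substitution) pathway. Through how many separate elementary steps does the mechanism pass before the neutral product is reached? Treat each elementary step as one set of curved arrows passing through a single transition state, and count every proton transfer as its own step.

4

Step 1: Unassisted departure of I⁻ (taking the C–I bonding pair) generates a secondary carbocation.
Step 2: A 1,2-hydride shift from the adjacent cyclopentyl carbon moves the positive charge from the secondary centre to an adjacent carbon, generating a more stable tertiary carbocation.
Step 3: A lone pair on the oxygen of CH3OH attacks the carbocation, forming a new C–O σ-bond and an oxonium ion.
Step 4: A second solvent molecule removes the proton on oxygen, giving the neutral ether product.
Total: 4 elementary steps.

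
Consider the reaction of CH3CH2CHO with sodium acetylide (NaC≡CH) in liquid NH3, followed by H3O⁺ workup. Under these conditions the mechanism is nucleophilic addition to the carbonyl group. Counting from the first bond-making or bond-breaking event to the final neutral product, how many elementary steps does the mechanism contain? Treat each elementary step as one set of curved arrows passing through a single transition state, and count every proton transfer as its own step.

2

Step 1: HC≡C⁻ attacks the sp² carbonyl carbon; the C=O π bond breaks and the electrons end up as a lone pair on the alkoxide oxygen of the tetrahedral intermediate.
Step 2: The alkoxide picks up a proton during H3O⁺ workup to yield a propargyl alcohol.
Total: 2 elementary steps.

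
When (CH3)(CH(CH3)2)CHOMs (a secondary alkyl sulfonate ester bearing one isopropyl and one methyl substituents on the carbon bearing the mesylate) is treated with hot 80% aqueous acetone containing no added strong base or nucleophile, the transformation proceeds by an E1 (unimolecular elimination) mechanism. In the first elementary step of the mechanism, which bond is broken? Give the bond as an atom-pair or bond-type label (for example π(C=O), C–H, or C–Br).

C–O

Step 1: Ionisation: the C–O σ-bond cleaves heterolytically; both bonding electrons depart with MsO⁻, leaving a secondary carbocation at the α-carbon.
The bond broken in this step is the C–O bond.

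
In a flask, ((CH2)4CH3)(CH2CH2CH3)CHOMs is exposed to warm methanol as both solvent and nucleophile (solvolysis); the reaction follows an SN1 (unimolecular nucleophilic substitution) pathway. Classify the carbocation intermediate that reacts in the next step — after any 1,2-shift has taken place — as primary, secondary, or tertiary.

Step 1: The C–O bond breaks with both electrons going to the mesylate; MsO⁻ leaves and a secondary carbocation remains.
No single 1,2-shift to an adjacent carbon would give a more-substituted cation, so no rearrangement occurs.

secondary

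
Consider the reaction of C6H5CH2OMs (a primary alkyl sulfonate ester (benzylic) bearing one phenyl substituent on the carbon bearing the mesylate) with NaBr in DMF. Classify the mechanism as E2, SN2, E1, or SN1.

Conditions: a primary substrate with a strong nucleophile in the polar aprotic solvent DMF.
These conditions are the textbook signature of the SN2 pathway.
An unhindered substrate with a strong nucleophile in a polar aprotic solvent favours one-step backside displacement.

SN2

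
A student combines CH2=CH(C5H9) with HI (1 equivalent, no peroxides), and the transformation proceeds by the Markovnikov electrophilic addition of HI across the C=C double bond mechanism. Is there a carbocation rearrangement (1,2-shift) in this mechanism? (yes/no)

yes

The first-formed carbocation is secondary.
The adjacent cyclopentyl carbon already bears 2 other carbon substituents and has a hydrogen to migrate; after a 1,2-hydride shift from that carbon the positive charge sits on a tertiary centre.
Tertiary is more stable than secondary, so the shift occurs.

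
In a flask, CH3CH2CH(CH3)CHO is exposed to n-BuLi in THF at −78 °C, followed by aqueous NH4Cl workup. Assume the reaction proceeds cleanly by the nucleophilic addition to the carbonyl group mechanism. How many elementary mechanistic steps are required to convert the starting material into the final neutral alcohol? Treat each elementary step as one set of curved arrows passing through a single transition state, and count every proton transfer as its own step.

2

Step 1: the carbanion-like carbon of n-BuLi attacks the sp² carbonyl carbon; the C=O π bond breaks and the electrons end up as a lone pair on the alkoxide oxygen of the tetrahedral intermediate.
Step 2: Protonation of the alkoxide by aqueous NH4Cl workup furnishes an alcohol.
Total: 2 elementary steps.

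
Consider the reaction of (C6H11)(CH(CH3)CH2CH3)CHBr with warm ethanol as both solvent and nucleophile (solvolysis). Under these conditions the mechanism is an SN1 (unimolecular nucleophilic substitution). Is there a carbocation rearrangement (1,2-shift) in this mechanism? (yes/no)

yes

The first-formed carbocation is secondary.
The adjacent sec-butyl carbon already bears 2 other carbon substituents and has a hydrogen to migrate; after a 1,2-hydride shift from that carbon the positive charge sits on a tertiary centre.
Tertiary is more stable than secondary, so the shift occurs.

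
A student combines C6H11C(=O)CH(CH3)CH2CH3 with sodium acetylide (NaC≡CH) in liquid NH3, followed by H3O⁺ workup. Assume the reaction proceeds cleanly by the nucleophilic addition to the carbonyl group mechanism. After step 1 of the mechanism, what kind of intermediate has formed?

tetrahedral alkoxide intermediate

Step 1: Nucleophilic addition: HC≡C⁻ adds to the carbonyl carbon, pushing the π(C=O) electron pair onto oxygen and giving a tetrahedral alkoxide.
After step 1 the species present is a tetrahedral alkoxide intermediate.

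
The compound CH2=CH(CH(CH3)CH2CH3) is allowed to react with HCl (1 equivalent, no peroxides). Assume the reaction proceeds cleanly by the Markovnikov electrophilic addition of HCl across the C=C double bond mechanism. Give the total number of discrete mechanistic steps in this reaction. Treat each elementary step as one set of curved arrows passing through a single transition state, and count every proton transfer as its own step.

Step 1: Protonation of the alkene by HCl: the π bond acts as the nucleophile and picks up H⁺, giving the more stable (Markovnikov) secondary carbocation. The H–Cl bond breaks heterolytically, releasing Cl⁻.
Step 2: Carbocation rearrangement: a 1,2-hydride shift from the adjacent sec-butyl carbon converts the initially-formed secondary cation into the more stable tertiary cation.
Step 3: The Cl⁻ anion donates a lone pair to the carbocation, forming the new C–Cl σ-bond and giving the neutral alkyl halide.
Total: 3 elementary steps.

3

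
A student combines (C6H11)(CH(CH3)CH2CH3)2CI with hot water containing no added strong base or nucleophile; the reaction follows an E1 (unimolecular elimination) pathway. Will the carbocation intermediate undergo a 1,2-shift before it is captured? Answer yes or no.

The first-formed carbocation is tertiary.
No single 1,2-shift to an adjacent carbon would produce a more-substituted cation than the one already present, so no rearrangement occurs.

no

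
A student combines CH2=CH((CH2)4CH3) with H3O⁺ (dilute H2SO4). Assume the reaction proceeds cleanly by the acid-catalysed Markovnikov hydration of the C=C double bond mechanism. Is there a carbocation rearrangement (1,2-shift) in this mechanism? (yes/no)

The first-formed carbocation is secondary.
No single 1,2-shift to an adjacent carbon would produce a more-substituted cation than the one already present, so no rearrangement occurs.

no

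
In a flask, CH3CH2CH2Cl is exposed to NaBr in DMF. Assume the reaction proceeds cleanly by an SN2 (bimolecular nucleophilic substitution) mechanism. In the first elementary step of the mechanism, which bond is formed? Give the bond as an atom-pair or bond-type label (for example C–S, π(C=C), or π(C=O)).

Step 1: The bromide nucleophile donates a lone pair from Br to the α-carbon in a backside attack; simultaneously the C–Cl σ-bond breaks and both of its electrons leave with Cl⁻. One concerted step with inversion of configuration.
The bond formed in this step is the C–Br bond.

C–Br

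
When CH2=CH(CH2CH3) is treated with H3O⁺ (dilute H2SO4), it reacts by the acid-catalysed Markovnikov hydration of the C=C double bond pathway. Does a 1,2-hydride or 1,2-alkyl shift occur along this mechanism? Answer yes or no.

no

The first-formed carbocation is secondary.
No single 1,2-shift to an adjacent carbon would produce a more-substituted cation than the one already present, so no rearrangement occurs.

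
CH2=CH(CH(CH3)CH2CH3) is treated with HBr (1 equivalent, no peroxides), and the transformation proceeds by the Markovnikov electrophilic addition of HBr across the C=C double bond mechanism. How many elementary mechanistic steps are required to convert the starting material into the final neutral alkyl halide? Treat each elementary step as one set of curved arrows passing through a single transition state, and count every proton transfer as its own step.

Step 1: Protonation of the alkene by HBr: the π bond acts as the nucleophile and picks up H⁺, giving the more stable (Markovnikov) secondary carbocation. The H–Br bond breaks heterolytically, releasing Br⁻.
Step 2: Carbocation rearrangement: a 1,2-hydride shift from the adjacent sec-butyl carbon converts the initially-formed secondary cation into the more stable tertiary cation.
Step 3: Nucleophilic attack by Br⁻ on the carbocation completes the addition, giving R–Br.
Total: 3 elementary steps.

3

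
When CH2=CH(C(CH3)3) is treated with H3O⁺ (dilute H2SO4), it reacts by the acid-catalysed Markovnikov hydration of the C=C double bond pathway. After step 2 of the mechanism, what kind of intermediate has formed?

tertiary carbocation

Step 1: The π electrons of the C=C bond attack a proton of H3O⁺; Markovnikov addition places the new C–H on the less-substituted alkene carbon, so the positive charge ends up on the more-substituted carbon — a secondary carbocation. H2O is released.
Step 2: A methyl group with its bonding pair migrates from the adjacent tert-butyl carbon to the cationic centre — a 1,2-methyl shift — upgrading the secondary cation to a tertiary one.
After step 2 the species present is a tertiary carbocation.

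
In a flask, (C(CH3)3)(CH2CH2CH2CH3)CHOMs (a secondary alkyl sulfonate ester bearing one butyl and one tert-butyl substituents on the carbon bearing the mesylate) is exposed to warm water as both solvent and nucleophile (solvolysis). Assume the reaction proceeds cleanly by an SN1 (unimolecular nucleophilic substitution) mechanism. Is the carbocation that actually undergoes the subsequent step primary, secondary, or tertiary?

tertiary

Step 1: The C–O bond breaks with both electrons going to the mesylate; MsO⁻ leaves and a secondary carbocation remains.
Step 2: Carbocation rearrangement: a 1,2-methyl shift from the adjacent tert-butyl carbon converts the initially-formed secondary cation into the more stable tertiary cation.
The cation rearranges from secondary to tertiary via a 1,2-methyl shift from the adjacent tert-butyl carbon; the tertiary cation is what reacts next.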